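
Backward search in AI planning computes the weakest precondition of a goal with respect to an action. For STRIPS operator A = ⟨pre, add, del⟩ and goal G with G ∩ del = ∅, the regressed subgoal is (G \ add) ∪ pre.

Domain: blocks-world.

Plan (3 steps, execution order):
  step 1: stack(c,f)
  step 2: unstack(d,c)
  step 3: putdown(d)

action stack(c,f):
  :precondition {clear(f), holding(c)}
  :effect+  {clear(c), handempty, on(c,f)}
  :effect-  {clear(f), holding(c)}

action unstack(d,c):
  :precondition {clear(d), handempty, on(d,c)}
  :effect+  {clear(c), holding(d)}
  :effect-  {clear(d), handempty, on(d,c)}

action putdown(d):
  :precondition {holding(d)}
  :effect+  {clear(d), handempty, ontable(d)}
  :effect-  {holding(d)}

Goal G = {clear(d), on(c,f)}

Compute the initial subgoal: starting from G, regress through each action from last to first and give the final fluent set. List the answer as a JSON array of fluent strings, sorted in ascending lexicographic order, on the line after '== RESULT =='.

Regress step by step:
  through step 3 (putdown(d)): drop {clear(d)}, keep {on(c,f)}, require {holding(d)}
    → {holding(d), on(c,f)}
  through step 2 (unstack(d,c)): drop {holding(d)}, keep {on(c,f)}, require {clear(d), handempty, on(d,c)}
    → {clear(d), handempty, on(c,f), on(d,c)}
  through step 1 (stack(c,f)): drop {handempty, on(c,f)}, keep {clear(d), on(d,c)}, require {clear(f), holding(c)}
    → {clear(d), clear(f), holding(c), on(d,c)}

== RESULT ==
["clear(d)", "clear(f)", "holding(c)", "on(d,c)"]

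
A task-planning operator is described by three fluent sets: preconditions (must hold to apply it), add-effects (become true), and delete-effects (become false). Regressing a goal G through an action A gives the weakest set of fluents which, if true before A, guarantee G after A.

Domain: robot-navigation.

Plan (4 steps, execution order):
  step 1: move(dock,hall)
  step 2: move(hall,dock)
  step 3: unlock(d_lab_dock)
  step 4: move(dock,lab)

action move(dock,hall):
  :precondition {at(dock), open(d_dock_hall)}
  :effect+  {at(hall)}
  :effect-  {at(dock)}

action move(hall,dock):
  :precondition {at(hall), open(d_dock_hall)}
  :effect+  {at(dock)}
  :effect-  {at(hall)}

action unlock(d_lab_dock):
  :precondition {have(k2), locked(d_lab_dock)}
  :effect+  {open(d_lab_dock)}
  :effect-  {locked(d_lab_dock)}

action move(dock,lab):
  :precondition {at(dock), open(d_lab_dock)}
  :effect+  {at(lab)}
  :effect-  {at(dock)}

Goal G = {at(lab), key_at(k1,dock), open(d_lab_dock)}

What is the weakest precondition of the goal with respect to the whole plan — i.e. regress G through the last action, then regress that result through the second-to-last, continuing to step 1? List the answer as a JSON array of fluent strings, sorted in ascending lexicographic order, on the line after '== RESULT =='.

Work backward from the goal:
  through step 4 (move(dock,lab)): drop {at(lab)}, keep {key_at(k1,dock), open(d_lab_dock)}, require {at(dock), open(d_lab_dock)}
    → {at(dock), key_at(k1,dock), open(d_lab_dock)}
  through step 3 (unlock(d_lab_dock)): drop {open(d_lab_dock)}, keep {at(dock), key_at(k1,dock)}, require {have(k2), locked(d_lab_dock)}
    → {at(dock), have(k2), key_at(k1,dock), locked(d_lab_dock)}
  through step 2 (move(hall,dock)): drop {at(dock)}, keep {have(k2), key_at(k1,dock), locked(d_lab_dock)}, require {at(hall), open(d_dock_hall)}
    → {at(hall), have(k2), key_at(k1,dock), locked(d_lab_dock), open(d_dock_hall)}
  through step 1 (move(dock,hall)): drop {at(hall)}, keep {have(k2), key_at(k1,dock), locked(d_lab_dock), open(d_dock_hall)}, require {at(dock), open(d_dock_hall)}
    → {at(dock), have(k2), key_at(k1,dock), locked(d_lab_dock), open(d_dock_hall)}

== RESULT ==
["at(dock)", "have(k2)", "key_at(k1,dock)", "locked(d_lab_dock)", "open(d_dock_hall)"]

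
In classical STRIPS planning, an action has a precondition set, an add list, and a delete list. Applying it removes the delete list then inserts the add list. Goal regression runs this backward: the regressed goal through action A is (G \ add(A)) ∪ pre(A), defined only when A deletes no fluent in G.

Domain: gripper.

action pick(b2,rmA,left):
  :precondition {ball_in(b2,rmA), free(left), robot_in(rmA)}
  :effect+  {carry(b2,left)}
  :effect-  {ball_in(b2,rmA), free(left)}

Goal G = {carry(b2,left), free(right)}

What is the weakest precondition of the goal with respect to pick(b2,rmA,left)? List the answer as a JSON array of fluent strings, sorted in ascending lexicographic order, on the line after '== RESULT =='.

Compute (G \ add) ∪ pre:
  G ∩ del = {}  (empty — regression defined)
  G \ add = {carry(b2,left), free(right)} \ {carry(b2,left)} = {free(right)}
  ∪ pre   = {free(right)} ∪ {ball_in(b2,rmA), free(left), robot_in(rmA)}
          = {ball_in(b2,rmA), free(left), free(right), robot_in(rmA)}

== RESULT ==
["ball_in(b2,rmA)", "free(left)", "free(right)", "robot_in(rmA)"]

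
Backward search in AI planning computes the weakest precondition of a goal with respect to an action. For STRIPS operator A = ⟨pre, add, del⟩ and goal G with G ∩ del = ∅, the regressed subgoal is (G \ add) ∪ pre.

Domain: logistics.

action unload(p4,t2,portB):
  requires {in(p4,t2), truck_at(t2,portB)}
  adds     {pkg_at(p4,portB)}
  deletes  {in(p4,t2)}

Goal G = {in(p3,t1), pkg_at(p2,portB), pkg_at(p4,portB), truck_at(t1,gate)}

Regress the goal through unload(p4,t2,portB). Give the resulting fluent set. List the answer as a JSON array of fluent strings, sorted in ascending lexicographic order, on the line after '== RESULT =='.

Compute (G \ add) ∪ pre:
  G ∩ del = {}  (empty — regression defined)
  G \ add = {in(p3,t1), pkg_at(p2,portB), pkg_at(p4,portB), truck_at(t1,gate)} \ {pkg_at(p4,portB)} = {in(p3,t1), pkg_at(p2,portB), truck_at(t1,gate)}
  ∪ pre   = {in(p3,t1), pkg_at(p2,portB), truck_at(t1,gate)} ∪ {in(p4,t2), truck_at(t2,portB)}
          = {in(p3,t1), in(p4,t2), pkg_at(p2,portB), truck_at(t1,gate), truck_at(t2,portB)}

== RESULT ==
["in(p3,t1)", "in(p4,t2)", "pkg_at(p2,portB)", "truck_at(t1,gate)", "truck_at(t2,portB)"]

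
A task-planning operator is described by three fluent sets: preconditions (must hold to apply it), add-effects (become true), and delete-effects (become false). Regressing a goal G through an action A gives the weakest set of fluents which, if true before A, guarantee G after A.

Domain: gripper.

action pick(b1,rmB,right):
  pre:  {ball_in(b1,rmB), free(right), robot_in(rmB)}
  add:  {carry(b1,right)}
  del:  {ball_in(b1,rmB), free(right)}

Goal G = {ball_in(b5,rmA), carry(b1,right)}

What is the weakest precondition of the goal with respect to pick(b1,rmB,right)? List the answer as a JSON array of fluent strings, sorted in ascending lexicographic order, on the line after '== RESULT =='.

Regress:
  G ∩ del = {}  (empty — regression defined)
  G \ add = {ball_in(b5,rmA), carry(b1,right)} \ {carry(b1,right)} = {ball_in(b5,rmA)}
  ∪ pre   = {ball_in(b5,rmA)} ∪ {ball_in(b1,rmB), free(right), robot_in(rmB)}
          = {ball_in(b1,rmB), ball_in(b5,rmA), free(right), robot_in(rmB)}

== RESULT ==
["ball_in(b1,rmB)", "ball_in(b5,rmA)", "free(right)", "robot_in(rmB)"]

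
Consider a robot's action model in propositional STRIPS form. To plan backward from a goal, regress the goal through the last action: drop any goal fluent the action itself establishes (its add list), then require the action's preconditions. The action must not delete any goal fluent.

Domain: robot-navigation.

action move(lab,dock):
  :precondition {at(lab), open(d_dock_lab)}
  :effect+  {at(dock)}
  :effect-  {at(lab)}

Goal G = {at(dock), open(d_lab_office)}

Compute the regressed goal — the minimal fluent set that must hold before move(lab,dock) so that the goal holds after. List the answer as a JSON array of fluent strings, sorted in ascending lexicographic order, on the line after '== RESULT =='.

Regress:
  G ∩ del = {}  (empty — regression defined)
  G \ add = {at(dock), open(d_lab_office)} \ {at(dock)} = {open(d_lab_office)}
  ∪ pre   = {open(d_lab_office)} ∪ {at(lab), open(d_dock_lab)}
          = {at(lab), open(d_dock_lab), open(d_lab_office)}

== RESULT ==
["at(lab)", "open(d_dock_lab)", "open(d_lab_office)"]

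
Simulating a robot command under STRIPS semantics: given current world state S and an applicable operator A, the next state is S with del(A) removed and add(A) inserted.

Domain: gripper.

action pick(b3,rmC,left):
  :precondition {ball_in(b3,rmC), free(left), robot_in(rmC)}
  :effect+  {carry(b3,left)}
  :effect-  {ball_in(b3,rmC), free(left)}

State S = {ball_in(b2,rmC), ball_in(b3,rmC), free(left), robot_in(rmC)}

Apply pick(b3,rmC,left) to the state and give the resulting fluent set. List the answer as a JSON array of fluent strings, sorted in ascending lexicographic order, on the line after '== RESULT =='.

Compute (S \ del) ∪ add:
  pre ⊆ S: {ball_in(b3,rmC), free(left), robot_in(rmC)} ⊆ S  — applicable
  S \ del = {ball_in(b2,rmC), robot_in(rmC)}
  ∪ add   = {ball_in(b2,rmC), carry(b3,left), robot_in(rmC)}

== RESULT ==
["ball_in(b2,rmC)", "carry(b3,left)", "robot_in(rmC)"]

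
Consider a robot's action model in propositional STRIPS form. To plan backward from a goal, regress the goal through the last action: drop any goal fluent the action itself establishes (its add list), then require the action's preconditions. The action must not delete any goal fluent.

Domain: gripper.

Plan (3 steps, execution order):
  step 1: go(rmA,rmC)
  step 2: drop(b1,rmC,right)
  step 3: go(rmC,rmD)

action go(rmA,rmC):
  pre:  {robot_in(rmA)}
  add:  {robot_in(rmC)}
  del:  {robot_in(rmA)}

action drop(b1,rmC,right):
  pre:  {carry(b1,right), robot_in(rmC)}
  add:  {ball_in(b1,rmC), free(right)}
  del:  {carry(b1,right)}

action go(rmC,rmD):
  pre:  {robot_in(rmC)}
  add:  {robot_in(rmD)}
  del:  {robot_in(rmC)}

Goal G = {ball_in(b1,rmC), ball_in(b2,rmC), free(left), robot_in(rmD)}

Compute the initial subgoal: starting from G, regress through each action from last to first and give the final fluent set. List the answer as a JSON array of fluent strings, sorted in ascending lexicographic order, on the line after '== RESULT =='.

Regress step by step:
  through step 3 (go(rmC,rmD)): drop {robot_in(rmD)}, keep {ball_in(b1,rmC), ball_in(b2,rmC), free(left)}, require {robot_in(rmC)}
    → {ball_in(b1,rmC), ball_in(b2,rmC), free(left), robot_in(rmC)}
  through step 2 (drop(b1,rmC,right)): drop {ball_in(b1,rmC)}, keep {ball_in(b2,rmC), free(left), robot_in(rmC)}, require {carry(b1,right), robot_in(rmC)}
    → {ball_in(b2,rmC), carry(b1,right), free(left), robot_in(rmC)}
  through step 1 (go(rmA,rmC)): drop {robot_in(rmC)}, keep {ball_in(b2,rmC), carry(b1,right), free(left)}, require {robot_in(rmA)}
    → {ball_in(b2,rmC), carry(b1,right), free(left), robot_in(rmA)}

== RESULT ==
["ball_in(b2,rmC)", "carry(b1,right)", "free(left)", "robot_in(rmA)"]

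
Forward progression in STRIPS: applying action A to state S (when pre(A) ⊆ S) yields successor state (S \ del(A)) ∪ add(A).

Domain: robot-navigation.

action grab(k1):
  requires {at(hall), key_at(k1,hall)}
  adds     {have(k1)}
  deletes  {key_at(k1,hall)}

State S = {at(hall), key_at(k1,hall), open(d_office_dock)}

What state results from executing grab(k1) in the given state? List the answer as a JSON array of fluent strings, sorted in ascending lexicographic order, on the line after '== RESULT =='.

Progress:
  pre ⊆ S: {at(hall), key_at(k1,hall)} ⊆ S  — applicable
  S \ del = {at(hall), open(d_office_dock)}
  ∪ add   = {at(hall), have(k1), open(d_office_dock)}

== RESULT ==
["at(hall)", "have(k1)", "open(d_office_dock)"]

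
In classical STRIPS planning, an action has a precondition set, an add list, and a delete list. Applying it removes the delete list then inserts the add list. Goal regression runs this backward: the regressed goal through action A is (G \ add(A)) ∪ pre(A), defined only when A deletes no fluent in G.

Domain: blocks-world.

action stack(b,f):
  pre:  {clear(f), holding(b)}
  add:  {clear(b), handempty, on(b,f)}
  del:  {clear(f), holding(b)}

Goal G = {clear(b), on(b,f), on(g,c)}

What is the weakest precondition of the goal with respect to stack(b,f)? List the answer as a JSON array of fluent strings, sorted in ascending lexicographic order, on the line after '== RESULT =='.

Regress:
  G ∩ del = {}  (empty — regression defined)
  G \ add = {clear(b), on(b,f), on(g,c)} \ {clear(b), handempty, on(b,f)} = {on(g,c)}
  ∪ pre   = {on(g,c)} ∪ {clear(f), holding(b)}
          = {clear(f), holding(b), on(g,c)}

== RESULT ==
["clear(f)", "holding(b)", "on(g,c)"]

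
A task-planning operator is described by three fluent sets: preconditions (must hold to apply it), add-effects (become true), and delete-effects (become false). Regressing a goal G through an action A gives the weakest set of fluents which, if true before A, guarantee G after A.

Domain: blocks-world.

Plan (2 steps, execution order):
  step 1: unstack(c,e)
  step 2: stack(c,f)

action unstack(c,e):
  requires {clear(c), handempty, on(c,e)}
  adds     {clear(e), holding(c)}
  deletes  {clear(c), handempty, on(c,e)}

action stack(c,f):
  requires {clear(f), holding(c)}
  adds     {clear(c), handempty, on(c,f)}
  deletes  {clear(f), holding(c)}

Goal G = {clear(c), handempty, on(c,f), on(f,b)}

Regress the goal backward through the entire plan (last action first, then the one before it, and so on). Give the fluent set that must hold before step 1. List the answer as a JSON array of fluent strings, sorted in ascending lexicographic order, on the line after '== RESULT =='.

Regress step by step:
  through step 2 (stack(c,f)): drop {clear(c), handempty, on(c,f)}, keep {on(f,b)}, require {clear(f), holding(c)}
    → {clear(f), holding(c), on(f,b)}
  through step 1 (unstack(c,e)): drop {holding(c)}, keep {clear(f), on(f,b)}, require {clear(c), handempty, on(c,e)}
    → {clear(c), clear(f), handempty, on(c,e), on(f,b)}

== RESULT ==
["clear(c)", "clear(f)", "handempty", "on(c,e)", "on(f,b)"]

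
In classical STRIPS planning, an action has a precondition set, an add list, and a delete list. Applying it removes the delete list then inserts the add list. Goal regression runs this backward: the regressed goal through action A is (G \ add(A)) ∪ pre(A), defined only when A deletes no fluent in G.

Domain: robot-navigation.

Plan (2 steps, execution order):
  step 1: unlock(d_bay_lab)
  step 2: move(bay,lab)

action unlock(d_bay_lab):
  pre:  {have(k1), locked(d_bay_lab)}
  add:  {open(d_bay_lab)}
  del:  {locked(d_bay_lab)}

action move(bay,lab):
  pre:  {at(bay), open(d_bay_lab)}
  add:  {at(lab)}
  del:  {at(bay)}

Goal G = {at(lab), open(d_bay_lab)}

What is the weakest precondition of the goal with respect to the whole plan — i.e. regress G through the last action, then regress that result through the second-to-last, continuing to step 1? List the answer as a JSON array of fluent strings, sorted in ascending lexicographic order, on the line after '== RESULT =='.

Regress step by step:
  through step 2 (move(bay,lab)): drop {at(lab)}, keep {open(d_bay_lab)}, require {at(bay), open(d_bay_lab)}
    → {at(bay), open(d_bay_lab)}
  through step 1 (unlock(d_bay_lab)): drop {open(d_bay_lab)}, keep {at(bay)}, require {have(k1), locked(d_bay_lab)}
    → {at(bay), have(k1), locked(d_bay_lab)}

== RESULT ==
["at(bay)", "have(k1)", "locked(d_bay_lab)"]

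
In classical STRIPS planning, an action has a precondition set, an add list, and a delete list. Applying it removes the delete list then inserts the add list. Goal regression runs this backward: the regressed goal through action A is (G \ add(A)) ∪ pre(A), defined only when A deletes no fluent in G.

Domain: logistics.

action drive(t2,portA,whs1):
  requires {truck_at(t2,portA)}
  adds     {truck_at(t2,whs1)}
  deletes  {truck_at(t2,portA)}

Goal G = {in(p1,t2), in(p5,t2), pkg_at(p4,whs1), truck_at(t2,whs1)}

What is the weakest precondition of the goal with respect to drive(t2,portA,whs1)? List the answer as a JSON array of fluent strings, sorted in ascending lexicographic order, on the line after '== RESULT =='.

Compute (G \ add) ∪ pre:
  G ∩ del = {}  (empty — regression defined)
  G \ add = {in(p1,t2), in(p5,t2), pkg_at(p4,whs1), truck_at(t2,whs1)} \ {truck_at(t2,whs1)} = {in(p1,t2), in(p5,t2), pkg_at(p4,whs1)}
  ∪ pre   = {in(p1,t2), in(p5,t2), pkg_at(p4,whs1)} ∪ {truck_at(t2,portA)}
          = {in(p1,t2), in(p5,t2), pkg_at(p4,whs1), truck_at(t2,portA)}

== RESULT ==
["in(p1,t2)", "in(p5,t2)", "pkg_at(p4,whs1)", "truck_at(t2,portA)"]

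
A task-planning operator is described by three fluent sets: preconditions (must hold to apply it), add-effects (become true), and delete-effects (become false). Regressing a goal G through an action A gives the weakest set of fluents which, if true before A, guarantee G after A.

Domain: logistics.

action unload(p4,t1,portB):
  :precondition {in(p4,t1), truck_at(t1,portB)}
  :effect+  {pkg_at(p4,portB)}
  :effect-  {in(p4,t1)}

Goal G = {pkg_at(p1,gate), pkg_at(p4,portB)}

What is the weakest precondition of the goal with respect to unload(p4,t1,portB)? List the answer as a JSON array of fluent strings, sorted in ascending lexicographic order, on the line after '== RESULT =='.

Regress:
  G ∩ del = {}  (empty — regression defined)
  G \ add = {pkg_at(p1,gate), pkg_at(p4,portB)} \ {pkg_at(p4,portB)} = {pkg_at(p1,gate)}
  ∪ pre   = {pkg_at(p1,gate)} ∪ {in(p4,t1), truck_at(t1,portB)}
          = {in(p4,t1), pkg_at(p1,gate), truck_at(t1,portB)}

== RESULT ==
["in(p4,t1)", "pkg_at(p1,gate)", "truck_at(t1,portB)"]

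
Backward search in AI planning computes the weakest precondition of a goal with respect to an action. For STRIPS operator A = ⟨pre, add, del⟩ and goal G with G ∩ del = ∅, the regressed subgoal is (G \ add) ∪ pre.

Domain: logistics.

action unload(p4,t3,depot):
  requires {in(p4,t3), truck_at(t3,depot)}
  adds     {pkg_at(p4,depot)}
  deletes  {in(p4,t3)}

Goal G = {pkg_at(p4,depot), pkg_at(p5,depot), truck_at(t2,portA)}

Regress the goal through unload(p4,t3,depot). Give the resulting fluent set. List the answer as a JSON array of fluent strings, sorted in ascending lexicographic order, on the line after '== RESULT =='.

Regress:
  G ∩ del = {}  (empty — regression defined)
  G \ add = {pkg_at(p4,depot), pkg_at(p5,depot), truck_at(t2,portA)} \ {pkg_at(p4,depot)} = {pkg_at(p5,depot), truck_at(t2,portA)}
  ∪ pre   = {pkg_at(p5,depot), truck_at(t2,portA)} ∪ {in(p4,t3), truck_at(t3,depot)}
          = {in(p4,t3), pkg_at(p5,depot), truck_at(t2,portA), truck_at(t3,depot)}

== RESULT ==
["in(p4,t3)", "pkg_at(p5,depot)", "truck_at(t2,portA)", "truck_at(t3,depot)"]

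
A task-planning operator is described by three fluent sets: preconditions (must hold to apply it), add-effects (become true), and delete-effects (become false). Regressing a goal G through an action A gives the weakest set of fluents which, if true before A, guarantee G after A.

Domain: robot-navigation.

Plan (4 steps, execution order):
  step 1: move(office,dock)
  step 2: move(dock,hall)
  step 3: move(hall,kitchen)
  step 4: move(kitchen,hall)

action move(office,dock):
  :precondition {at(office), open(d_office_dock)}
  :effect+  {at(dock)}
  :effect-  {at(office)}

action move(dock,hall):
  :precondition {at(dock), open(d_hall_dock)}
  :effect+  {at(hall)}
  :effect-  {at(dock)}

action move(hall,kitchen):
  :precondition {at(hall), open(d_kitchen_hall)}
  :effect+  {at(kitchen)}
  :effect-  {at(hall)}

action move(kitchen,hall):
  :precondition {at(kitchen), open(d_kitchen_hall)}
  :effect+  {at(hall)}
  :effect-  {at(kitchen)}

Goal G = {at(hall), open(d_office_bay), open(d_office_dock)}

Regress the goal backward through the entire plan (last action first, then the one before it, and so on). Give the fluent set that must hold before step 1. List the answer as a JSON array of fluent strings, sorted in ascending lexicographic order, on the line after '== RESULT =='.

Work backward from the goal:
  through step 4 (move(kitchen,hall)): drop {at(hall)}, keep {open(d_office_bay), open(d_office_dock)}, require {at(kitchen), open(d_kitchen_hall)}
    → {at(kitchen), open(d_kitchen_hall), open(d_office_bay), open(d_office_dock)}
  through step 3 (move(hall,kitchen)): drop {at(kitchen)}, keep {open(d_kitchen_hall), open(d_office_bay), open(d_office_dock)}, require {at(hall), open(d_kitchen_hall)}
    → {at(hall), open(d_kitchen_hall), open(d_office_bay), open(d_office_dock)}
  through step 2 (move(dock,hall)): drop {at(hall)}, keep {open(d_kitchen_hall), open(d_office_bay), open(d_office_dock)}, require {at(dock), open(d_hall_dock)}
    → {at(dock), open(d_hall_dock), open(d_kitchen_hall), open(d_office_bay), open(d_office_dock)}
  through step 1 (move(office,dock)): drop {at(dock)}, keep {open(d_hall_dock), open(d_kitchen_hall), open(d_office_bay), open(d_office_dock)}, require {at(office), open(d_office_dock)}
    → {at(office), open(d_hall_dock), open(d_kitchen_hall), open(d_office_bay), open(d_office_dock)}

== RESULT ==
["at(office)", "open(d_hall_dock)", "open(d_kitchen_hall)", "open(d_office_bay)", "open(d_office_dock)"]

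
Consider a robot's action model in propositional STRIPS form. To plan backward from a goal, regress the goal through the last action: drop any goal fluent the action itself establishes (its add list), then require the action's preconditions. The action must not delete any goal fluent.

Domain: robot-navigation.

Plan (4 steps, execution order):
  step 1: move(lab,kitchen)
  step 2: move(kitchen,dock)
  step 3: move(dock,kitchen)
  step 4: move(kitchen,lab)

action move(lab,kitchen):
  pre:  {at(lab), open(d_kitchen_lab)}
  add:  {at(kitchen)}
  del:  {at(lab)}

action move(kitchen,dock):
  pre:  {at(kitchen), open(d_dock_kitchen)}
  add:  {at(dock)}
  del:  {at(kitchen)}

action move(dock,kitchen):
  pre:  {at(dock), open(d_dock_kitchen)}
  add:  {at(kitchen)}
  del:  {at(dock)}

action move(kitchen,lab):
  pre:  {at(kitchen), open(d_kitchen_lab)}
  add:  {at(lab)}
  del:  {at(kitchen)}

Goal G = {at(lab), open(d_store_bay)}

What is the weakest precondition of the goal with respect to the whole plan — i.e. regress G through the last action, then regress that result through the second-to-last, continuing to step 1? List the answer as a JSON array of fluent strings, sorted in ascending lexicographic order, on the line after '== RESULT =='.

Work backward from the goal:
  through step 4 (move(kitchen,lab)): drop {at(lab)}, keep {open(d_store_bay)}, require {at(kitchen), open(d_kitchen_lab)}
    → {at(kitchen), open(d_kitchen_lab), open(d_store_bay)}
  through step 3 (move(dock,kitchen)): drop {at(kitchen)}, keep {open(d_kitchen_lab), open(d_store_bay)}, require {at(dock), open(d_dock_kitchen)}
    → {at(dock), open(d_dock_kitchen), open(d_kitchen_lab), open(d_store_bay)}
  through step 2 (move(kitchen,dock)): drop {at(dock)}, keep {open(d_dock_kitchen), open(d_kitchen_lab), open(d_store_bay)}, require {at(kitchen), open(d_dock_kitchen)}
    → {at(kitchen), open(d_dock_kitchen), open(d_kitchen_lab), open(d_store_bay)}
  through step 1 (move(lab,kitchen)): drop {at(kitchen)}, keep {open(d_dock_kitchen), open(d_kitchen_lab), open(d_store_bay)}, require {at(lab), open(d_kitchen_lab)}
    → {at(lab), open(d_dock_kitchen), open(d_kitchen_lab), open(d_store_bay)}

== RESULT ==
["at(lab)", "open(d_dock_kitchen)", "open(d_kitchen_lab)", "open(d_store_bay)"]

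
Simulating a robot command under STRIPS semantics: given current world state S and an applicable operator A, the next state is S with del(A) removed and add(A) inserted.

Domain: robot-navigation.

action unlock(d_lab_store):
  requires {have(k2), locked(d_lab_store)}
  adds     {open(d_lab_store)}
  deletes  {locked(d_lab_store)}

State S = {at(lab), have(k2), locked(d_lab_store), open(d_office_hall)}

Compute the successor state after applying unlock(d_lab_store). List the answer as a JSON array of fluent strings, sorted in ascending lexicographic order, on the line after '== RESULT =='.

Compute (S \ del) ∪ add:
  pre ⊆ S: {have(k2), locked(d_lab_store)} ⊆ S  — applicable
  S \ del = {at(lab), have(k2), open(d_office_hall)}
  ∪ add   = {at(lab), have(k2), open(d_lab_store), open(d_office_hall)}

== RESULT ==
["at(lab)", "have(k2)", "open(d_lab_store)", "open(d_office_hall)"]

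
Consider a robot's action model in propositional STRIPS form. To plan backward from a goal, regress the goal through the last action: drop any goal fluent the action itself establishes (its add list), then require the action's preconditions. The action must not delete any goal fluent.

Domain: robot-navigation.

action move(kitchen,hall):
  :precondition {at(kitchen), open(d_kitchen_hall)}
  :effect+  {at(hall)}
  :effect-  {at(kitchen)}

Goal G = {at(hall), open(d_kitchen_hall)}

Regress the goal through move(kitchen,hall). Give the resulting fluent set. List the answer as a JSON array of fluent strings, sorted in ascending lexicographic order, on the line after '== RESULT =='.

Regress:
  G ∩ del = {}  (empty — regression defined)
  G \ add = {at(hall), open(d_kitchen_hall)} \ {at(hall)} = {open(d_kitchen_hall)}
  ∪ pre   = {open(d_kitchen_hall)} ∪ {at(kitchen), open(d_kitchen_hall)}
          = {at(kitchen), open(d_kitchen_hall)}

== RESULT ==
["at(kitchen)", "open(d_kitchen_hall)"]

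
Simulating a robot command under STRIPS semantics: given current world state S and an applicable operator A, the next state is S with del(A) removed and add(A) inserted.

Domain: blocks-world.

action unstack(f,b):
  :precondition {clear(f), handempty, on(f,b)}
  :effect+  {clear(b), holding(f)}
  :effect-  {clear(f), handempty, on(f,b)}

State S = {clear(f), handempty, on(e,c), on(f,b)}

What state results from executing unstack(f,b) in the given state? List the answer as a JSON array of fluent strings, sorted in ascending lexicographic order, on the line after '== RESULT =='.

Compute (S \ del) ∪ add:
  pre ⊆ S: {clear(f), handempty, on(f,b)} ⊆ S  — applicable
  S \ del = {on(e,c)}
  ∪ add   = {clear(b), holding(f), on(e,c)}

== RESULT ==
["clear(b)", "holding(f)", "on(e,c)"]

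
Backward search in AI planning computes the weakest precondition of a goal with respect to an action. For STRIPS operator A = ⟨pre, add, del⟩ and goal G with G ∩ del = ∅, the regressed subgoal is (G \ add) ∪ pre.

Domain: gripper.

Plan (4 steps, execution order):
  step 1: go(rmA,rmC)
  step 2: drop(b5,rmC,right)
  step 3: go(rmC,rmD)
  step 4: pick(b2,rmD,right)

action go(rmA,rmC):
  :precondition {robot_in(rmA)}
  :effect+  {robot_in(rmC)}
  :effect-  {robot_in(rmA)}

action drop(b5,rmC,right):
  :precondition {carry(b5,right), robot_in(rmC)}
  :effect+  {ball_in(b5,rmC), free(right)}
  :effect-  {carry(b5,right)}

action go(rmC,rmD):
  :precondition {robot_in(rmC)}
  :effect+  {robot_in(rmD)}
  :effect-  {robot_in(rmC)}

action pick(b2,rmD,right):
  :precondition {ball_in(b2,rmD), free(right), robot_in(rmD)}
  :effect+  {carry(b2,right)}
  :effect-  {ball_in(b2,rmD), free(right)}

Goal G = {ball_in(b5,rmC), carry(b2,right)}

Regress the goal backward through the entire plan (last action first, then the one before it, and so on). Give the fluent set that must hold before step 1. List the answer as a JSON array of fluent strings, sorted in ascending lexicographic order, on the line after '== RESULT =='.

Regress step by step:
  through step 4 (pick(b2,rmD,right)): drop {carry(b2,right)}, keep {ball_in(b5,rmC)}, require {ball_in(b2,rmD), free(right), robot_in(rmD)}
    → {ball_in(b2,rmD), ball_in(b5,rmC), free(right), robot_in(rmD)}
  through step 3 (go(rmC,rmD)): drop {robot_in(rmD)}, keep {ball_in(b2,rmD), ball_in(b5,rmC), free(right)}, require {robot_in(rmC)}
    → {ball_in(b2,rmD), ball_in(b5,rmC), free(right), robot_in(rmC)}
  through step 2 (drop(b5,rmC,right)): drop {ball_in(b5,rmC), free(right)}, keep {ball_in(b2,rmD), robot_in(rmC)}, require {carry(b5,right), robot_in(rmC)}
    → {ball_in(b2,rmD), carry(b5,right), robot_in(rmC)}
  through step 1 (go(rmA,rmC)): drop {robot_in(rmC)}, keep {ball_in(b2,rmD), carry(b5,right)}, require {robot_in(rmA)}
    → {ball_in(b2,rmD), carry(b5,right), robot_in(rmA)}

== RESULT ==
["ball_in(b2,rmD)", "carry(b5,right)", "robot_in(rmA)"]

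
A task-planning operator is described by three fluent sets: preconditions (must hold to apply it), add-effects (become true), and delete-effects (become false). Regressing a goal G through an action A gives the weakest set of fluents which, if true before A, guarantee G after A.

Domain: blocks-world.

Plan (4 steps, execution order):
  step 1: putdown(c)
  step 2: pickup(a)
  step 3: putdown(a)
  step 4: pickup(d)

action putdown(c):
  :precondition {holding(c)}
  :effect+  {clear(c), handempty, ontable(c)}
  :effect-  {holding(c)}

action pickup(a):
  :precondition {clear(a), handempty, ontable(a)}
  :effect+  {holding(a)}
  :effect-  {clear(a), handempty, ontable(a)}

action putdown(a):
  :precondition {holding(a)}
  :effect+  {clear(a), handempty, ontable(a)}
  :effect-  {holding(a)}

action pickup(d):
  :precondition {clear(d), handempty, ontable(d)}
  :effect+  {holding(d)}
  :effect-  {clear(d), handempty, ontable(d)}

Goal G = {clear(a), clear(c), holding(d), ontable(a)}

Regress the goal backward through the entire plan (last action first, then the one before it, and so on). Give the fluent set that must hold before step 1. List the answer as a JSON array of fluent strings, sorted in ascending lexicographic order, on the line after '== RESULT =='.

Regress step by step:
  through step 4 (pickup(d)): drop {holding(d)}, keep {clear(a), clear(c), ontable(a)}, require {clear(d), handempty, ontable(d)}
    → {clear(a), clear(c), clear(d), handempty, ontable(a), ontable(d)}
  through step 3 (putdown(a)): drop {clear(a), handempty, ontable(a)}, keep {clear(c), clear(d), ontable(d)}, require {holding(a)}
    → {clear(c), clear(d), holding(a), ontable(d)}
  through step 2 (pickup(a)): drop {holding(a)}, keep {clear(c), clear(d), ontable(d)}, require {clear(a), handempty, ontable(a)}
    → {clear(a), clear(c), clear(d), handempty, ontable(a), ontable(d)}
  through step 1 (putdown(c)): drop {clear(c), handempty}, keep {clear(a), clear(d), ontable(a), ontable(d)}, require {holding(c)}
    → {clear(a), clear(d), holding(c), ontable(a), ontable(d)}

== RESULT ==
["clear(a)", "clear(d)", "holding(c)", "ontable(a)", "ontable(d)"]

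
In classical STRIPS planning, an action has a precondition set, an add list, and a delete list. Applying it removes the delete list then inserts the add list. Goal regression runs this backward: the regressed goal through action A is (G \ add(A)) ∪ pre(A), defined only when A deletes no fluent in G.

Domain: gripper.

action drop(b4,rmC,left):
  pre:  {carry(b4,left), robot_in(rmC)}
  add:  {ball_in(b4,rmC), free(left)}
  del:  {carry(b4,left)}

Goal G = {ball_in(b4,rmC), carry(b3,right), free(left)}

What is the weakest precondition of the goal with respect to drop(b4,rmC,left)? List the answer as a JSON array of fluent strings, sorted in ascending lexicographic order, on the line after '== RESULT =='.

Regress:
  G ∩ del = {}  (empty — regression defined)
  G \ add = {ball_in(b4,rmC), carry(b3,right), free(left)} \ {ball_in(b4,rmC), free(left)} = {carry(b3,right)}
  ∪ pre   = {carry(b3,right)} ∪ {carry(b4,left), robot_in(rmC)}
          = {carry(b3,right), carry(b4,left), robot_in(rmC)}

== RESULT ==
["carry(b3,right)", "carry(b4,left)", "robot_in(rmC)"]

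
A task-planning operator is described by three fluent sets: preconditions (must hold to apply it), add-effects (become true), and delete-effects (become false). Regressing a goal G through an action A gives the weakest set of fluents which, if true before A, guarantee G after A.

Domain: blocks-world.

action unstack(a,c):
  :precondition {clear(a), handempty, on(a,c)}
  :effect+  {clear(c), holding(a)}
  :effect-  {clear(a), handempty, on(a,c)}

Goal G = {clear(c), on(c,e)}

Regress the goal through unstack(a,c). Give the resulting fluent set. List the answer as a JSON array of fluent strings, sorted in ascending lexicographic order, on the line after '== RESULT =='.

Compute (G \ add) ∪ pre:
  G ∩ del = {}  (empty — regression defined)
  G \ add = {clear(c), on(c,e)} \ {clear(c), holding(a)} = {on(c,e)}
  ∪ pre   = {on(c,e)} ∪ {clear(a), handempty, on(a,c)}
          = {clear(a), handempty, on(a,c), on(c,e)}

== RESULT ==
["clear(a)", "handempty", "on(a,c)", "on(c,e)"]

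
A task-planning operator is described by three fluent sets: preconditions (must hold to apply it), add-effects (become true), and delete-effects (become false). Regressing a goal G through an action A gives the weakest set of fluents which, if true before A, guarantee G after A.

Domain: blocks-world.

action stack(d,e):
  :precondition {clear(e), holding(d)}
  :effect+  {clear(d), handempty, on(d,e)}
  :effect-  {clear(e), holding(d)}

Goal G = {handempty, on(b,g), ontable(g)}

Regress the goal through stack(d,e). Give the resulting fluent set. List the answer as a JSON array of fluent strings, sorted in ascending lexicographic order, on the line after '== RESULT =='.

Regress:
  G ∩ del = {}  (empty — regression defined)
  G \ add = {handempty, on(b,g), ontable(g)} \ {clear(d), handempty, on(d,e)} = {on(b,g), ontable(g)}
  ∪ pre   = {on(b,g), ontable(g)} ∪ {clear(e), holding(d)}
          = {clear(e), holding(d), on(b,g), ontable(g)}

== RESULT ==
["clear(e)", "holding(d)", "on(b,g)", "ontable(g)"]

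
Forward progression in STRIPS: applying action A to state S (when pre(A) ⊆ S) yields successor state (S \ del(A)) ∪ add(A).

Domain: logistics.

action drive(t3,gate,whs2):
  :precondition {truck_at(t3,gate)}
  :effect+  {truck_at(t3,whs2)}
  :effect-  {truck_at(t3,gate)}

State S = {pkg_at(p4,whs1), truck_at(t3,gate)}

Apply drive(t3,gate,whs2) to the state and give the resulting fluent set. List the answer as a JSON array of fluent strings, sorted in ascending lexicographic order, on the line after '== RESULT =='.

Progress:
  pre ⊆ S: {truck_at(t3,gate)} ⊆ S  — applicable
  S \ del = {pkg_at(p4,whs1)}
  ∪ add   = {pkg_at(p4,whs1), truck_at(t3,whs2)}

== RESULT ==
["pkg_at(p4,whs1)", "truck_at(t3,whs2)"]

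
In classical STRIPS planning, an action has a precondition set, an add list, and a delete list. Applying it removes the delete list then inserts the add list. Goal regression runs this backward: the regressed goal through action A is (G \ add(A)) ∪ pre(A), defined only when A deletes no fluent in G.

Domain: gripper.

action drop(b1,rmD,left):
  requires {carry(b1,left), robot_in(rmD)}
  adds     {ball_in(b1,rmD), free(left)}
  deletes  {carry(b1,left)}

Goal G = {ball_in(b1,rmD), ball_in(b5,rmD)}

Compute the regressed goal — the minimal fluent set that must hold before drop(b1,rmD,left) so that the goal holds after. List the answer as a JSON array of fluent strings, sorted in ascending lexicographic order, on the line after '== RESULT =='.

Compute (G \ add) ∪ pre:
  G ∩ del = {}  (empty — regression defined)
  G \ add = {ball_in(b1,rmD), ball_in(b5,rmD)} \ {ball_in(b1,rmD), free(left)} = {ball_in(b5,rmD)}
  ∪ pre   = {ball_in(b5,rmD)} ∪ {carry(b1,left), robot_in(rmD)}
          = {ball_in(b5,rmD), carry(b1,left), robot_in(rmD)}

== RESULT ==
["ball_in(b5,rmD)", "carry(b1,left)", "robot_in(rmD)"]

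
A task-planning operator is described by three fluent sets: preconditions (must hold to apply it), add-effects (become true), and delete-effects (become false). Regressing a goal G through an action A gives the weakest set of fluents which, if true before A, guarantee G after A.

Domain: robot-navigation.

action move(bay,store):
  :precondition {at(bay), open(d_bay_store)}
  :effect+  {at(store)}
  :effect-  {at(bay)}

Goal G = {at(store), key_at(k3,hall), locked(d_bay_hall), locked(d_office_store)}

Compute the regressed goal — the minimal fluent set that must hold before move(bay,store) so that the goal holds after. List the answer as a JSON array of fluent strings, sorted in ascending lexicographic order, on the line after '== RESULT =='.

Compute (G \ add) ∪ pre:
  G ∩ del = {}  (empty — regression defined)
  G \ add = {at(store), key_at(k3,hall), locked(d_bay_hall), locked(d_office_store)} \ {at(store)} = {key_at(k3,hall), locked(d_bay_hall), locked(d_office_store)}
  ∪ pre   = {key_at(k3,hall), locked(d_bay_hall), locked(d_office_store)} ∪ {at(bay), open(d_bay_store)}
          = {at(bay), key_at(k3,hall), locked(d_bay_hall), locked(d_office_store), open(d_bay_store)}

== RESULT ==
["at(bay)", "key_at(k3,hall)", "locked(d_bay_hall)", "locked(d_office_store)", "open(d_bay_store)"]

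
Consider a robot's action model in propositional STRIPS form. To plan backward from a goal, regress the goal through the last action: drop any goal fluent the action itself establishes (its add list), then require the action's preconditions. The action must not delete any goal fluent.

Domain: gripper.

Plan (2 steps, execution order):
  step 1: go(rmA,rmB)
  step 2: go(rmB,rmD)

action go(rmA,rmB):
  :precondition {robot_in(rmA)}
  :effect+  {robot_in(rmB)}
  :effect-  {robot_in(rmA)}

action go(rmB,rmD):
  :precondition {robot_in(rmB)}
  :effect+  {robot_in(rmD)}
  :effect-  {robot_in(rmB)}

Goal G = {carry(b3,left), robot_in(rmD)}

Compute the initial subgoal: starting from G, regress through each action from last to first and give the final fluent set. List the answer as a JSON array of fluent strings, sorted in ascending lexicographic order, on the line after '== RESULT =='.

Regress step by step:
  through step 2 (go(rmB,rmD)): drop {robot_in(rmD)}, keep {carry(b3,left)}, require {robot_in(rmB)}
    → {carry(b3,left), robot_in(rmB)}
  through step 1 (go(rmA,rmB)): drop {robot_in(rmB)}, keep {carry(b3,left)}, require {robot_in(rmA)}
    → {carry(b3,left), robot_in(rmA)}

== RESULT ==
["carry(b3,left)", "robot_in(rmA)"]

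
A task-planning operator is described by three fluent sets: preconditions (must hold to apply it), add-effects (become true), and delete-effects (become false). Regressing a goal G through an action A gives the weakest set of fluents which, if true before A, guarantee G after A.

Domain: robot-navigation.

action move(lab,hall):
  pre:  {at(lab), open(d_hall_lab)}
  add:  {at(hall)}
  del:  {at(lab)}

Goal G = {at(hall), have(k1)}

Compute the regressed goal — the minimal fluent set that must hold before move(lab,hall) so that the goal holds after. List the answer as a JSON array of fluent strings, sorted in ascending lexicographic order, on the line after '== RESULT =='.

Compute (G \ add) ∪ pre:
  G ∩ del = {}  (empty — regression defined)
  G \ add = {at(hall), have(k1)} \ {at(hall)} = {have(k1)}
  ∪ pre   = {have(k1)} ∪ {at(lab), open(d_hall_lab)}
          = {at(lab), have(k1), open(d_hall_lab)}

== RESULT ==
["at(lab)", "have(k1)", "open(d_hall_lab)"]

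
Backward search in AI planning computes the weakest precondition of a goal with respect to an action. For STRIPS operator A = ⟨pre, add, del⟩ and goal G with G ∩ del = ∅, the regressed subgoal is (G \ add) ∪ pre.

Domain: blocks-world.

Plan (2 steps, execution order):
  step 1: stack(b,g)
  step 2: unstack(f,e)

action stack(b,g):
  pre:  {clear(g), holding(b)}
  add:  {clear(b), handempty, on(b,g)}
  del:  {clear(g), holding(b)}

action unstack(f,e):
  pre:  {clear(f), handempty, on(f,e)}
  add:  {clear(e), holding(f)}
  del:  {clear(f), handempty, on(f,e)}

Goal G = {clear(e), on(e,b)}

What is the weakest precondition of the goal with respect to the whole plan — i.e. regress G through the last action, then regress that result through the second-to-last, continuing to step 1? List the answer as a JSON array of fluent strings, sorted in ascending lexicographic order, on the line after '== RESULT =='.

Regress step by step:
  through step 2 (unstack(f,e)): drop {clear(e)}, keep {on(e,b)}, require {clear(f), handempty, on(f,e)}
    → {clear(f), handempty, on(e,b), on(f,e)}
  through step 1 (stack(b,g)): drop {handempty}, keep {clear(f), on(e,b), on(f,e)}, require {clear(g), holding(b)}
    → {clear(f), clear(g), holding(b), on(e,b), on(f,e)}

== RESULT ==
["clear(f)", "clear(g)", "holding(b)", "on(e,b)", "on(f,e)"]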